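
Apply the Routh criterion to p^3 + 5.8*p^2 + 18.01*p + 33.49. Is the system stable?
Routh array:
p^3: [1, 18.01]; p^2: [5.8, 33.49]; p^1: [12.2359]; p^0: [33.49]
First column: [1, 5.8, 12.2359, 33.49]. Sign changes = 0.
Yes, stable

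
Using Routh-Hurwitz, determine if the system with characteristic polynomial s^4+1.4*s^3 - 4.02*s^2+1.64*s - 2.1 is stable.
Routh array:
s^4: [1, -4.02, -2.1]; s^3: [1.4, 1.64]; s^2: [-5.19143, -2.1]; s^1: [1.07368]; s^0: [-2.1]
First column: [1, 1.4, -5.19143, 1.07368, -2.1]. Sign changes = 3.
No, unstable (3 RHP root(s))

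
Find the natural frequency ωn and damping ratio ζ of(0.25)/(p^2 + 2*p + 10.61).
Underdamped: complex pole -1 + 3.1j. ωn = |pole| = 3.257, ζ = -Re(pole)/ωn = 0.307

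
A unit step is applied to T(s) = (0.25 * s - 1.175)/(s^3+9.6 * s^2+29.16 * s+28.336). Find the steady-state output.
FVT: lim_{t→∞} y(t) = lim_{s→0} s*Y(s) where Y(s) = T(s)/s.
= lim_{s→0} T(s) = T(0) = num(0)/den(0) = -1.175/28.336 = -0.04147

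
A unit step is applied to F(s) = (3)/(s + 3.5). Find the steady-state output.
FVT: lim_{t→∞} y(t) = lim_{s→0} s*Y(s) where Y(s) = F(s)/s.
= lim_{s→0} F(s) = F(0) = num(0)/den(0) = 3/3.5 = 0.8571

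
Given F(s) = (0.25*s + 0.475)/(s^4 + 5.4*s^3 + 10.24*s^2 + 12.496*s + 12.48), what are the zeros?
Set numerator = 0: 0.25*s + 0.475 = 0 → Zeros: -1.9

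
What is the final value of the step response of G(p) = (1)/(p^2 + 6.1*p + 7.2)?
FVT: lim_{t→∞} y(t) = lim_{p→0} p*Y(p) where Y(p) = G(p)/p.
= lim_{p→0} G(p) = G(0) = num(0)/den(0) = 1/7.2 = 0.1389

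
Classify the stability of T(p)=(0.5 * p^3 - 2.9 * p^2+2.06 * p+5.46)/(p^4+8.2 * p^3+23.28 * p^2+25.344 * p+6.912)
Denominator: p^4 + 8.2*p^3 + 23.28*p^2 + 25.344*p + 6.912 = (p + 3)(p + 0.4)(p + 2.4)(p + 2.4). Poles: -0.4, -2.4, -2.4, -3. Stable (all poles in LHP)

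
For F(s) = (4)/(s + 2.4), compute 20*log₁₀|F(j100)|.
Substitute s = j*100: F(j100) = 0.000959447 - 0.039977j.
|F(j100)| = sqrt(Re² + Im²) = 0.03999.
20*log₁₀(0.03999) = -27.96 dB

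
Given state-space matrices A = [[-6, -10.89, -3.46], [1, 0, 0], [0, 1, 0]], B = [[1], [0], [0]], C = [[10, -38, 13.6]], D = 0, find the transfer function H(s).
H(s) = C(sI - A)⁻¹B + D.
Characteristic polynomial det(sI - A) = s^3 + 6*s^2 + 10.89*s + 3.46.
Numerator from C·adj(sI-A)·B + D·det(sI-A) = 10*s^2 - 38*s + 13.6.
H(s) = (10*s^2 - 38*s + 13.6)/(s^3 + 6*s^2 + 10.89*s + 3.46)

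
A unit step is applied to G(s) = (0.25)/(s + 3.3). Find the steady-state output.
FVT: lim_{t→∞} y(t) = lim_{s→0} s*Y(s) where Y(s) = G(s)/s.
= lim_{s→0} G(s) = G(0) = num(0)/den(0) = 0.25/3.3 = 0.07576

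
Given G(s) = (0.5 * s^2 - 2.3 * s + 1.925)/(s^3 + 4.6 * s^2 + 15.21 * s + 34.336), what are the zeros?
Set numerator = 0: 0.5*s^2 - 2.3*s + 1.925 = 0.5*(s - 3.5)(s - 1.1) = 0 → Zeros: 1.1, 3.5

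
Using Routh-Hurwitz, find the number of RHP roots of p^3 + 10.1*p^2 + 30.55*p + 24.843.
Routh array:
p^3: [1, 30.55]; p^2: [10.1, 24.843]; p^1: [28.0903]; p^0: [24.843]
First column: [1, 10.1, 28.0903, 24.843]. Sign changes = RHP roots = 0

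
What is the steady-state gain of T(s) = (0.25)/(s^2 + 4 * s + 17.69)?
DC gain = T(0) = num(0)/den(0) = 0.25/17.69 = 0.01413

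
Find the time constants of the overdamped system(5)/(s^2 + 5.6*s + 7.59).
Overdamped: real poles at -2.3, -3.3. τ = -1/pole → τ₁ = 0.4348, τ₂ = 0.303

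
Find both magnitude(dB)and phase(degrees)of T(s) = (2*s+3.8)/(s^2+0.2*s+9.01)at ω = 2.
Substitute s = j*2: T(j2) = 0.81702 + 0.733172j.
|T| = 20*log₁₀(sqrt(Re²+Im²)) = 0.81 dB.
∠T = atan2(Im, Re) = 41.90°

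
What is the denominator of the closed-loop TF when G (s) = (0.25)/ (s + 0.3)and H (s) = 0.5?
Characteristic poly = G_den * H_den + G_num * H_num = (s + 0.3) + (0.125) = s + 0.425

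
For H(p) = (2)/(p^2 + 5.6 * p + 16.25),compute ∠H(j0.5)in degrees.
Substitute p = j*0.5: H(j0.5) = 0.121286 - 0.021225j.
∠H(j0.5) = atan2(Im, Re) = atan2(-0.021225, 0.121286) = -9.93°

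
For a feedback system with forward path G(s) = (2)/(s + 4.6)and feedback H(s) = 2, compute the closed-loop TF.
Closed-loop T = G/(1+GH).
Numerator: G_num * H_den = 2.
Denominator: G_den * H_den + G_num * H_num = (s + 4.6) + (4) = s + 8.6.
T(s) = (2)/(s + 8.6)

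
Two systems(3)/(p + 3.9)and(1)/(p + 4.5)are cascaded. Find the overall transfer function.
Series: H = H₁ · H₂ = (n₁·n₂)/(d₁·d₂).
Num: n₁·n₂ = 3. Den: d₁·d₂ = p^2 + 8.4*p + 17.55.
H(p) = (3)/(p^2 + 8.4*p + 17.55)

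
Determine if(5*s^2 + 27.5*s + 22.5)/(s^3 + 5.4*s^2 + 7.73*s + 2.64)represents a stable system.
Denominator: s^3 + 5.4*s^2 + 7.73*s + 2.64 = (s + 1.6)(s + 0.5)(s + 3.3). Poles: -0.5, -1.6, -3.3. All Re(p)<0: Yes (stable)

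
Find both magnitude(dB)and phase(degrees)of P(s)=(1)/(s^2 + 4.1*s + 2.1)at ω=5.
Substitute s = j*5: P(j5) = -0.0242415 - 0.0217009j.
|P| = 20*log₁₀(sqrt(Re²+Im²)) = -29.75 dB.
∠P = atan2(Im, Re) = -138.17°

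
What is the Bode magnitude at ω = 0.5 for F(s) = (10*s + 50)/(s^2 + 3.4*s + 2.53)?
Substitute s = j*0.5: F(j0.5) = 15.1451 - 9.09945j.
|F(j0.5)| = sqrt(Re² + Im²) = 17.67.
20*log₁₀(17.67) = 24.94 dB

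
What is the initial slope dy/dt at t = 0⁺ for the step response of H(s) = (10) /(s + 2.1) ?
IVT: y'(0⁺) = lim_{s→∞} s²·Y(s) = lim_{s→∞} s·H(s).
deg(num) = 0, deg(den) = 1, relative degree = 1, so s·H(s) → (leading num)/(leading den) = 10/1 = 10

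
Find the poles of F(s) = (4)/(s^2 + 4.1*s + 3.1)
Set denominator = 0: s^2 + 4.1*s + 3.1 = (s + 1)(s + 3.1) = 0 → Poles: -1, -3.1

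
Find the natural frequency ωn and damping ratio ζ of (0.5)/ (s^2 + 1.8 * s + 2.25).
Underdamped: complex pole -0.9 + 1.2j. ωn = |pole| = 1.5, ζ = -Re(pole)/ωn = 0.6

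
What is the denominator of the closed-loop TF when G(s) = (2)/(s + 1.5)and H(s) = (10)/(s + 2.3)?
Characteristic poly = G_den * H_den + G_num * H_num = (s^2 + 3.8*s + 3.45) + (20) = s^2 + 3.8*s + 23.45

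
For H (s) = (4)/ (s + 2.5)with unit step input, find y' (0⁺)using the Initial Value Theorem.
IVT: y'(0⁺) = lim_{s→∞} s²·Y(s) = lim_{s→∞} s·H(s).
deg(num) = 0, deg(den) = 1, relative degree = 1, so s·H(s) → (leading num)/(leading den) = 4/1 = 4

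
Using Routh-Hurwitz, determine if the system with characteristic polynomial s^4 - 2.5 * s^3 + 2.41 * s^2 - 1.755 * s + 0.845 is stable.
Routh array:
s^4: [1, 2.41, 0.845]; s^3: [-2.5, -1.755]; s^2: [1.708, 0.845]; s^1: [-0.518173]; s^0: [0.845]
First column: [1, -2.5, 1.708, -0.518173, 0.845]. Sign changes = 4.
No, unstable (4 RHP root(s))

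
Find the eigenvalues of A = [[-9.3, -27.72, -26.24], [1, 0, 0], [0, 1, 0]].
Eigenvalues solve det(λI - A) = 0.
Characteristic polynomial: λ^3 + 9.3*λ^2 + 27.72*λ + 26.24 = 0.
Factor: (λ + 2)(λ + 4.1)(λ + 3.2) = 0.
Roots: -2, -3.2, -4.1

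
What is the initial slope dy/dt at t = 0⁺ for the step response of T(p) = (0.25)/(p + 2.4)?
IVT: y'(0⁺) = lim_{p→∞} p²·Y(p) = lim_{p→∞} p·T(p).
deg(num) = 0, deg(den) = 1, relative degree = 1, so p·T(p) → (leading num)/(leading den) = 0.25/1 = 0.25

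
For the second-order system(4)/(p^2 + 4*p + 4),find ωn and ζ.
Standard form: ωn²/(p²+2ζωn·p+ωn²).
const=4=ωn² → ωn=2, p coeff=4=2ζωn → ζ=1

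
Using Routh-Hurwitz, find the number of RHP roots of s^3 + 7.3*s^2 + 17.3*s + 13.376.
Routh array:
s^3: [1, 17.3]; s^2: [7.3, 13.376]; s^1: [15.4677]; s^0: [13.376]
First column: [1, 7.3, 15.4677, 13.376]. Sign changes = RHP roots = 0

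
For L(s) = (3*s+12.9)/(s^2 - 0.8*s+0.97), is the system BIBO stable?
Denominator: s^2 - 0.8*s + 0.97. Poles: 0.4 + 0.9j, 0.4 - 0.9j. All Re(p)<0: No (unstable)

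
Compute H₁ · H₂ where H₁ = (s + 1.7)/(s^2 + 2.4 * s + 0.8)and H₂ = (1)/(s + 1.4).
Series: H = H₁ · H₂ = (n₁·n₂)/(d₁·d₂).
Num: n₁·n₂ = s + 1.7. Den: d₁·d₂ = s^3 + 3.8*s^2 + 4.16*s + 1.12.
H(s) = (s + 1.7)/(s^3 + 3.8*s^2 + 4.16*s + 1.12)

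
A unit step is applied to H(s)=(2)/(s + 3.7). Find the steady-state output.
FVT: lim_{t→∞} y(t) = lim_{s→0} s*Y(s) where Y(s) = H(s)/s.
= lim_{s→0} H(s) = H(0) = num(0)/den(0) = 2/3.7 = 0.5405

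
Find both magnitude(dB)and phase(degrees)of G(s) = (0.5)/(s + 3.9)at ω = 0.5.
Substitute s = j*0.5: G(j0.5) = 0.126132 - 0.0161708j.
|G| = 20*log₁₀(sqrt(Re²+Im²)) = -17.91 dB.
∠G = atan2(Im, Re) = -7.31°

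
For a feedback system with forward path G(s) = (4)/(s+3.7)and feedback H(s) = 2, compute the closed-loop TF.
Closed-loop T = G/(1+GH).
Numerator: G_num * H_den = 4.
Denominator: G_den * H_den + G_num * H_num = (s + 3.7) + (8) = s + 11.7.
T(s) = (4)/(s + 11.7)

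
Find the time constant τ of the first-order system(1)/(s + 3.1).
First-order system: τ = -1/pole. Pole = -3.1. τ = -1/(-3.1) = 0.3226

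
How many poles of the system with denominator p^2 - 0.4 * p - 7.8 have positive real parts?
p^2 - 0.4*p - 7.8 = (p - 3)(p + 2.6). Poles: -2.6, 3. RHP poles (Re>0): 1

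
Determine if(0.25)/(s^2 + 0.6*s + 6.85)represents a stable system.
Denominator: s^2 + 0.6*s + 6.85. Poles: -0.3 + 2.6j, -0.3 - 2.6j. All Re(p)<0: Yes (stable)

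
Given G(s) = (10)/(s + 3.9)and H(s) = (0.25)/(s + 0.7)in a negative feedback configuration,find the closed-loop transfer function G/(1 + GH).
Closed-loop T = G/(1+GH).
Numerator: G_num * H_den = 10*s + 7.
Denominator: G_den * H_den + G_num * H_num = (s^2 + 4.6*s + 2.73) + (2.5) = s^2 + 4.6*s + 5.23.
T(s) = (10*s + 7)/(s^2 + 4.6*s + 5.23)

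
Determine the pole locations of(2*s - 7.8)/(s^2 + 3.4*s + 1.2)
Set denominator = 0: s^2 + 3.4*s + 1.2 = (s + 0.4)(s + 3) = 0 → Poles: -0.4, -3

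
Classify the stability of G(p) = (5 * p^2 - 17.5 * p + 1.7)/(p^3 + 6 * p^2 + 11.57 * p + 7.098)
Denominator: p^3 + 6*p^2 + 11.57*p + 7.098 = (p + 2.1)(p + 2.6)(p + 1.3). Poles: -1.3, -2.1, -2.6. Stable (all poles in LHP)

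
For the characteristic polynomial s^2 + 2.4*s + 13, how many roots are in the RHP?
Poles: -1.2 + 3.4j, -1.2 - 3.4j. RHP poles (Re>0): 0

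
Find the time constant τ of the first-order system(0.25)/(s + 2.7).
First-order system: τ = -1/pole. Pole = -2.7. τ = -1/(-2.7) = 0.3704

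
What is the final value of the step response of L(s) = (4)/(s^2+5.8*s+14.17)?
FVT: lim_{t→∞} y(t) = lim_{s→0} s*Y(s) where Y(s) = L(s)/s.
= lim_{s→0} L(s) = L(0) = num(0)/den(0) = 4/14.17 = 0.2823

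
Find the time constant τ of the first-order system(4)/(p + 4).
First-order system: τ = -1/pole. Pole = -4. τ = -1/(-4) = 0.25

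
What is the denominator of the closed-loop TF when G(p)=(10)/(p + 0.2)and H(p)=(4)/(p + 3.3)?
Characteristic poly = G_den * H_den + G_num * H_num = (p^2 + 3.5*p + 0.66) + (40) = p^2 + 3.5*p + 40.66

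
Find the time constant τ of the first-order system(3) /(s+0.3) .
First-order system: τ = -1/pole. Pole = -0.3. τ = -1/(-0.3) = 3.333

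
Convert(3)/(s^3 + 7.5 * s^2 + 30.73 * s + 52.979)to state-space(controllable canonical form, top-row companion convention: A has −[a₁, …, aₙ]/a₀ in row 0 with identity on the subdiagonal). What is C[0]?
Reachable canonical form: C = numerator coefficients (right-aligned, zero-padded to length n).
num = 3, C = [[0, 0, 3]].
C[0] = 0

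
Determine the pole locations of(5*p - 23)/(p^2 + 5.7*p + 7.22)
Set denominator = 0: p^2 + 5.7*p + 7.22 = (p + 3.8)(p + 1.9) = 0 → Poles: -1.9, -3.8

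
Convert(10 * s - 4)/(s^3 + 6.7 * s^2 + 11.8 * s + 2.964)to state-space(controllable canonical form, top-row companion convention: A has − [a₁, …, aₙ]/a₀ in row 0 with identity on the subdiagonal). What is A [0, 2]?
Reachable canonical form for den = s^3 + 6.7*s^2 + 11.8*s + 2.964: top row of A = -[a₁,a₂,...,aₙ]/a₀, ones on the subdiagonal, zeros elsewhere.
A = [[-6.7, -11.8, -2.964], [1, 0, 0], [0, 1, 0]].
A[0,2] = -2.964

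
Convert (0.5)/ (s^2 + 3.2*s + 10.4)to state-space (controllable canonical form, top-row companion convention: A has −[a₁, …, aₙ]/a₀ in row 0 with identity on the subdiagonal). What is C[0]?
Reachable canonical form: C = numerator coefficients (right-aligned, zero-padded to length n).
num = 0.5, C = [[0, 0.5]].
C[0] = 0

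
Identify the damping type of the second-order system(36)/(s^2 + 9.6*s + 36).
Standard form: ωn²/(s²+2ζωn·s+ωn²) gives ωn=6, ζ=0.8.
Underdamped (ζ = 0.8 < 1)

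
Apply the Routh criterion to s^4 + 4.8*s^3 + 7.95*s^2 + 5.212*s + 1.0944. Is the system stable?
Routh array:
s^4: [1, 7.95, 1.0944]; s^3: [4.8, 5.212]; s^2: [6.86417, 1.0944]; s^1: [4.4467]; s^0: [1.0944]
First column: [1, 4.8, 6.86417, 4.4467, 1.0944]. Sign changes = 0.
Yes, stable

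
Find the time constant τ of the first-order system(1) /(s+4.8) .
First-order system: τ = -1/pole. Pole = -4.8. τ = -1/(-4.8) = 0.2083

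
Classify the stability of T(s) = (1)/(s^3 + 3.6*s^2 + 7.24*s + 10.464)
Denominator: s^3 + 3.6*s^2 + 7.24*s + 10.464 = (s + 2.4)(s^2 + 1.2*s + 4.36). Poles: -0.6 + 2j, -0.6 - 2j, -2.4. Stable (all poles in LHP)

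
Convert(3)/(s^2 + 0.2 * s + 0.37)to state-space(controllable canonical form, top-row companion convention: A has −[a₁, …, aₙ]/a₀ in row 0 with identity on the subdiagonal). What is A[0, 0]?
Reachable canonical form for den = s^2 + 0.2*s + 0.37: top row of A = -[a₁,a₂,...,aₙ]/a₀, ones on the subdiagonal, zeros elsewhere.
A = [[-0.2, -0.37], [1, 0]].
A[0,0] = -0.2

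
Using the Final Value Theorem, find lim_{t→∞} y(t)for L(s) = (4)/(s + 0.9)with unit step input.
FVT: lim_{t→∞} y(t) = lim_{s→0} s*Y(s) where Y(s) = L(s)/s.
= lim_{s→0} L(s) = L(0) = num(0)/den(0) = 4/0.9 = 4.444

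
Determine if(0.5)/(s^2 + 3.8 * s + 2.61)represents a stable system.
Denominator: s^2 + 3.8*s + 2.61 = (s + 2.9)(s + 0.9). Poles: -0.9, -2.9. All Re(p)<0: Yes (stable)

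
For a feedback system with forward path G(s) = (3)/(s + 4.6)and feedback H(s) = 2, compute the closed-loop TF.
Closed-loop T = G/(1+GH).
Numerator: G_num * H_den = 3.
Denominator: G_den * H_den + G_num * H_num = (s + 4.6) + (6) = s + 10.6.
T(s) = (3)/(s + 10.6)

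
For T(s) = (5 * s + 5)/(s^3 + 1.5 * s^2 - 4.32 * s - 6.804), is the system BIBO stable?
Denominator: s^3 + 1.5*s^2 - 4.32*s - 6.804 = (s - 2.1)(s + 1.8)(s + 1.8). Poles: -1.8, -1.8, 2.1. All Re(p)<0: No (unstable)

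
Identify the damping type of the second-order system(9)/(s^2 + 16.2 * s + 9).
Standard form: ωn²/(s²+2ζωn·s+ωn²) gives ωn=3, ζ=2.7.
Overdamped (ζ = 2.7 > 1)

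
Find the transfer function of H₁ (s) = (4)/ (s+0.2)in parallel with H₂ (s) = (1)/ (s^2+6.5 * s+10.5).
Parallel: H = H₁ + H₂ = (n₁·d₂ + n₂·d₁)/(d₁·d₂).
n₁·d₂ = 4*s^2 + 26*s + 42. n₂·d₁ = s + 0.2. Sum = 4*s^2 + 27*s + 42.2. d₁·d₂ = s^3 + 6.7*s^2 + 11.8*s + 2.1.
H(s) = (4*s^2 + 27*s + 42.2)/(s^3 + 6.7*s^2 + 11.8*s + 2.1)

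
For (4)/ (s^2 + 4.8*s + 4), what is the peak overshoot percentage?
Standard form: ωn²/(s²+2ζωn·s+ωn²) → ωn = 2, ζ = 1.2.
ζ ≥ 1, so the response is non-oscillatory: peak overshoot = 0%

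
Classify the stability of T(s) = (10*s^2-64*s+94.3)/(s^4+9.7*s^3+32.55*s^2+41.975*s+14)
Denominator: s^4 + 9.7*s^3 + 32.55*s^2 + 41.975*s + 14 = (s + 3.5)(s + 3.2)(s + 0.5)(s + 2.5). Poles: -0.5, -2.5, -3.2, -3.5. Stable (all poles in LHP)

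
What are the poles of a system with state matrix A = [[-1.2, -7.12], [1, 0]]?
Eigenvalues solve det(λI - A) = 0.
Characteristic polynomial: λ^2 + 1.2*λ + 7.12 = 0.
Roots: -0.6 + 2.6j, -0.6 - 2.6j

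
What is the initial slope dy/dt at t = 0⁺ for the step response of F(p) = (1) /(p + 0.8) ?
IVT: y'(0⁺) = lim_{p→∞} p²·Y(p) = lim_{p→∞} p·F(p).
deg(num) = 0, deg(den) = 1, relative degree = 1, so p·F(p) → (leading num)/(leading den) = 1/1 = 1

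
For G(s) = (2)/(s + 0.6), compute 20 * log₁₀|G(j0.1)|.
Substitute s = j*0.1: G(j0.1) = 3.24324 - 0.540541j.
|G(j0.1)| = sqrt(Re² + Im²) = 3.288.
20*log₁₀(3.288) = 10.34 dB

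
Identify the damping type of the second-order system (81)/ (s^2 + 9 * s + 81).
Standard form: ωn²/(s²+2ζωn·s+ωn²) gives ωn=9, ζ=0.5.
Underdamped (ζ = 0.5 < 1)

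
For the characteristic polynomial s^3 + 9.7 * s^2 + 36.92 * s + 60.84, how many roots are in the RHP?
s^3 + 9.7*s^2 + 36.92*s + 60.84 = (s + 4.5)(s^2 + 5.2*s + 13.52). Poles: -2.6 + 2.6j, -2.6 - 2.6j, -4.5. RHP poles (Re>0): 0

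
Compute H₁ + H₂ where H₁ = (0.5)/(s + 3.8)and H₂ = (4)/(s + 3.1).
Parallel: H = H₁ + H₂ = (n₁·d₂ + n₂·d₁)/(d₁·d₂).
n₁·d₂ = 0.5*s + 1.55. n₂·d₁ = 4*s + 15.2. Sum = 4.5*s + 16.75. d₁·d₂ = s^2 + 6.9*s + 11.78.
H(s) = (4.5*s + 16.75)/(s^2 + 6.9*s + 11.78)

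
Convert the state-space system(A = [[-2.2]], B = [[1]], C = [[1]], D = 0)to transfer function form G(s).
G(s) = C(sI - A)⁻¹B + D.
Characteristic polynomial det(sI - A) = s + 2.2.
Numerator from C·adj(sI-A)·B + D·det(sI-A) = 1.
G(s) = (1)/(s + 2.2)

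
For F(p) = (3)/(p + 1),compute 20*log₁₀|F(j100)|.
Substitute p = j*100: F(j100) = 0.00029997 - 0.029997j.
|F(j100)| = sqrt(Re² + Im²) = 0.03.
20*log₁₀(0.03) = -30.46 dB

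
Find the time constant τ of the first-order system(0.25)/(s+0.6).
First-order system: τ = -1/pole. Pole = -0.6. τ = -1/(-0.6) = 1.667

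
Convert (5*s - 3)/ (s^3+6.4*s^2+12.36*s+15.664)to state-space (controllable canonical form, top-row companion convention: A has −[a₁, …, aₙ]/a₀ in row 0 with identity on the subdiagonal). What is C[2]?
Reachable canonical form: C = numerator coefficients (right-aligned, zero-padded to length n).
num = 5*s - 3, C = [[0, 5, -3]].
C[2] = -3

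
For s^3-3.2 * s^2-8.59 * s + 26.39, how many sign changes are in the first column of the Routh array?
Routh array:
s^3: [1, -8.59]; s^2: [-3.2, 26.39]; s^1: [-0.343125]; s^0: [26.39]
First column: [1, -3.2, -0.343125, 26.39]. Sign changes = 2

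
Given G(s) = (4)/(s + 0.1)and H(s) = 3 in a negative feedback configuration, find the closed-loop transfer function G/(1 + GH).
Closed-loop T = G/(1+GH).
Numerator: G_num * H_den = 4.
Denominator: G_den * H_den + G_num * H_num = (s + 0.1) + (12) = s + 12.1.
T(s) = (4)/(s + 12.1)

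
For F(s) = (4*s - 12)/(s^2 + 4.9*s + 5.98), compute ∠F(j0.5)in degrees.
Substitute s = j*0.5: F(j0.5) = -1.64438 + 1.05213j.
∠F(j0.5) = atan2(Im, Re) = atan2(1.05213, -1.64438) = 147.39°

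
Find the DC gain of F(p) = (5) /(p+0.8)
DC gain = F(0) = num(0)/den(0) = 5/0.8 = 6.25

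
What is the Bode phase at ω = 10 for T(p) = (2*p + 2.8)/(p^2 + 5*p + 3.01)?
Substitute p = j*10: T(j10) = 0.0611761 - 0.174669j.
∠T(j10) = atan2(Im, Re) = atan2(-0.174669, 0.0611761) = -70.70°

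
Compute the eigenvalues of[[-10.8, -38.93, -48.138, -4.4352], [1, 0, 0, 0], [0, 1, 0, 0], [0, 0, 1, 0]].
Eigenvalues solve det(λI - A) = 0.
Characteristic polynomial: λ^4 + 10.8*λ^3 + 38.93*λ^2 + 48.138*λ + 4.4352 = 0.
Factor: (λ + 4.2)(λ + 0.1)(λ + 3.2)(λ + 3.3) = 0.
Roots: -0.1, -3.2, -3.3, -4.2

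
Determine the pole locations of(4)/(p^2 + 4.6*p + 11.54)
Set denominator = 0: p^2 + 4.6*p + 11.54 = 0 → Poles: -2.3 + 2.5j, -2.3 - 2.5j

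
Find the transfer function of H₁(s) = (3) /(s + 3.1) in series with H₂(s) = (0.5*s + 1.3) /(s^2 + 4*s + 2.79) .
Series: H = H₁ · H₂ = (n₁·n₂)/(d₁·d₂).
Num: n₁·n₂ = 1.5*s + 3.9. Den: d₁·d₂ = s^3 + 7.1*s^2 + 15.19*s + 8.649.
H(s) = (1.5*s + 3.9)/(s^3 + 7.1*s^2 + 15.19*s + 8.649)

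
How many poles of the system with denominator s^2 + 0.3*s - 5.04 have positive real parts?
s^2 + 0.3*s - 5.04 = (s - 2.1)(s + 2.4). Poles: -2.4, 2.1. RHP poles (Re>0): 1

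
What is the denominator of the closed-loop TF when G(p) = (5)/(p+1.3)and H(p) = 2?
Characteristic poly = G_den * H_den + G_num * H_num = (p + 1.3) + (10) = p + 11.3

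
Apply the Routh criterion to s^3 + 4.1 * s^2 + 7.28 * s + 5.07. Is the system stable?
Routh array:
s^3: [1, 7.28]; s^2: [4.1, 5.07]; s^1: [6.04341]; s^0: [5.07]
First column: [1, 4.1, 6.04341, 5.07]. Sign changes = 0.
Yes, stable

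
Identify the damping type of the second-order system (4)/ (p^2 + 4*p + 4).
Standard form: ωn²/(p²+2ζωn·p+ωn²) gives ωn=2, ζ=1.
Critically damped (ζ = 1)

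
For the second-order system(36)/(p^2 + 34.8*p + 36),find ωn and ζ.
Standard form: ωn²/(p²+2ζωn·p+ωn²).
const=36=ωn² → ωn=6, p coeff=34.8=2ζωn → ζ=2.9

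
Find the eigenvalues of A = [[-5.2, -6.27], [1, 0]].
Eigenvalues solve det(λI - A) = 0.
Characteristic polynomial: λ^2 + 5.2*λ + 6.27 = 0.
Factor: (λ + 1.9)(λ + 3.3) = 0.
Roots: -1.9, -3.3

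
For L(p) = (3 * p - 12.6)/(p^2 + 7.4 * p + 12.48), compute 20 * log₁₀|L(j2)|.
Substitute p = j*2: L(j2) = -0.0620312 + 0.815809j.
|L(j2)| = sqrt(Re² + Im²) = 0.8182.
20*log₁₀(0.8182) = -1.74 dB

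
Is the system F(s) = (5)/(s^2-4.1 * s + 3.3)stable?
Denominator: s^2 - 4.1*s + 3.3 = (s - 3)(s - 1.1). Poles: 1.1, 3. All Re(p)<0: No (unstable)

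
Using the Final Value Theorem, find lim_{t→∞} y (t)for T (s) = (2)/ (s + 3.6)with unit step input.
FVT: lim_{t→∞} y(t) = lim_{s→0} s*Y(s) where Y(s) = T(s)/s.
= lim_{s→0} T(s) = T(0) = num(0)/den(0) = 2/3.6 = 0.5556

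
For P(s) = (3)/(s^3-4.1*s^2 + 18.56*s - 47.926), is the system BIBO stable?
Denominator: s^3 - 4.1*s^2 + 18.56*s - 47.926 = (s - 3.1)(s^2 - s + 15.46). Poles: 0.5 + 3.9j, 0.5 - 3.9j, 3.1. All Re(p)<0: No (unstable)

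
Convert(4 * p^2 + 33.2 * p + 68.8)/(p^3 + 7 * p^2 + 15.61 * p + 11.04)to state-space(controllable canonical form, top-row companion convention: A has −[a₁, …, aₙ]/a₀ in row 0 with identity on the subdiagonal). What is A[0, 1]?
Reachable canonical form for den = p^3 + 7*p^2 + 15.61*p + 11.04: top row of A = -[a₁,a₂,...,aₙ]/a₀, ones on the subdiagonal, zeros elsewhere.
A = [[-7, -15.61, -11.04], [1, 0, 0], [0, 1, 0]].
A[0,1] = -15.61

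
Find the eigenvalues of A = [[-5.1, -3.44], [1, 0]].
Eigenvalues solve det(λI - A) = 0.
Characteristic polynomial: λ^2 + 5.1*λ + 3.44 = 0.
Factor: (λ + 4.3)(λ + 0.8) = 0.
Roots: -0.8, -4.3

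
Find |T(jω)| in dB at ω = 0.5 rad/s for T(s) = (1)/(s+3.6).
Substitute s = j*0.5: T(j0.5) = 0.272521 - 0.0378501j.
|T(j0.5)| = sqrt(Re² + Im²) = 0.2751.
20*log₁₀(0.2751) = -11.21 dB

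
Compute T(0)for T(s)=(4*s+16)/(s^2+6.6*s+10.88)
DC gain = T(0) = num(0)/den(0) = 16/10.88 = 1.471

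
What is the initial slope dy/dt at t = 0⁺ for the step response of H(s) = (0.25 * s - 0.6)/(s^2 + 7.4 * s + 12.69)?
IVT: y'(0⁺) = lim_{s→∞} s²·Y(s) = lim_{s→∞} s·H(s).
deg(num) = 1, deg(den) = 2, relative degree = 1, so s·H(s) → (leading num)/(leading den) = 0.25/1 = 0.25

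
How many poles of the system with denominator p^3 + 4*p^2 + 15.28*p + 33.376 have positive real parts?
p^3 + 4*p^2 + 15.28*p + 33.376 = (p + 2.8)(p^2 + 1.2*p + 11.92). Poles: -0.6 + 3.4j, -0.6 - 3.4j, -2.8. RHP poles (Re>0): 0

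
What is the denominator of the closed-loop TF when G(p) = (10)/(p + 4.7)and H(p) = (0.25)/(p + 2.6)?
Characteristic poly = G_den * H_den + G_num * H_num = (p^2 + 7.3*p + 12.22) + (2.5) = p^2 + 7.3*p + 14.72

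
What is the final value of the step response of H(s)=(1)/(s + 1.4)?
FVT: lim_{t→∞} y(t) = lim_{s→0} s*Y(s) where Y(s) = H(s)/s.
= lim_{s→0} H(s) = H(0) = num(0)/den(0) = 1/1.4 = 0.7143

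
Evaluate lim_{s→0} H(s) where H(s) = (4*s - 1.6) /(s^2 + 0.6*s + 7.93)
DC gain = H(0) = num(0)/den(0) = -1.6/7.93 = -0.2018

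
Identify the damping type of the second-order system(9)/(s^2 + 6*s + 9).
Standard form: ωn²/(s²+2ζωn·s+ωn²) gives ωn=3, ζ=1.
Critically damped (ζ = 1)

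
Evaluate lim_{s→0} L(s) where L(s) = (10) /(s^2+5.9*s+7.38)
DC gain = L(0) = num(0)/den(0) = 10/7.38 = 1.355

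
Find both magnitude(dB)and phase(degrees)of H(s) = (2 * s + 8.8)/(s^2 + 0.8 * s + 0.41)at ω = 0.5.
Substitute s = j*0.5: H(j0.5) = 9.74138 - 18.1034j.
|H| = 20*log₁₀(sqrt(Re²+Im²)) = 26.26 dB.
∠H = atan2(Im, Re) = -61.72°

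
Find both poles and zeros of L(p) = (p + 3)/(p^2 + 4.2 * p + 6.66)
Set denominator = 0: p^2 + 4.2*p + 6.66 = 0 → Poles: -2.1 + 1.5j, -2.1 - 1.5j
Set numerator = 0: p + 3 = 0 → Zeros: -3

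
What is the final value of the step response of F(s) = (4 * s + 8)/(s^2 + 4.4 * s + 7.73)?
FVT: lim_{t→∞} y(t) = lim_{s→0} s*Y(s) where Y(s) = F(s)/s.
= lim_{s→0} F(s) = F(0) = num(0)/den(0) = 8/7.73 = 1.035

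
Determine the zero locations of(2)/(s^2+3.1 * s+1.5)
Numerator is a nonzero constant (2) → Zeros: none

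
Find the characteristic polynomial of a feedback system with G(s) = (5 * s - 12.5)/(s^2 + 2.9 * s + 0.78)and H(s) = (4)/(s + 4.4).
Characteristic poly = G_den * H_den + G_num * H_num = (s^3 + 7.3*s^2 + 13.54*s + 3.432) + (20*s - 50) = s^3 + 7.3*s^2 + 33.54*s - 46.568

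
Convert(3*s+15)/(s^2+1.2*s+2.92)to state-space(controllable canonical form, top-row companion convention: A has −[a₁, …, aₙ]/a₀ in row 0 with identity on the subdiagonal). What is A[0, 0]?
Reachable canonical form for den = s^2 + 1.2*s + 2.92: top row of A = -[a₁,a₂,...,aₙ]/a₀, ones on the subdiagonal, zeros elsewhere.
A = [[-1.2, -2.92], [1, 0]].
A[0,0] = -1.2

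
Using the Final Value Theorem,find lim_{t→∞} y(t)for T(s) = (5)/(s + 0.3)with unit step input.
FVT: lim_{t→∞} y(t) = lim_{s→0} s*Y(s) where Y(s) = T(s)/s.
= lim_{s→0} T(s) = T(0) = num(0)/den(0) = 5/0.3 = 16.67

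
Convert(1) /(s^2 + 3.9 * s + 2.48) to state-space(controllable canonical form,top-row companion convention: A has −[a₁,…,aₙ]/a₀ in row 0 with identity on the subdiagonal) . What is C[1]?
Reachable canonical form: C = numerator coefficients (right-aligned, zero-padded to length n).
num = 1, C = [[0, 1]].
C[1] = 1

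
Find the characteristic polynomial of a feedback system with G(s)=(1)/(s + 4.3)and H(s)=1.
Characteristic poly = G_den * H_den + G_num * H_num = (s + 4.3) + (1) = s + 5.3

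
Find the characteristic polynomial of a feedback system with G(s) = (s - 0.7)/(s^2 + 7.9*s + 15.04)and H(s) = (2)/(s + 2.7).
Characteristic poly = G_den * H_den + G_num * H_num = (s^3 + 10.6*s^2 + 36.37*s + 40.608) + (2*s - 1.4) = s^3 + 10.6*s^2 + 38.37*s + 39.208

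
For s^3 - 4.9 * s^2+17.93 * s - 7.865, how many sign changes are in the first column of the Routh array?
Routh array:
s^3: [1, 17.93]; s^2: [-4.9, -7.865]; s^1: [16.3249]; s^0: [-7.865]
First column: [1, -4.9, 16.3249, -7.865]. Sign changes = 3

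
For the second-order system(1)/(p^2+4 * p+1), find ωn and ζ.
Standard form: ωn²/(p²+2ζωn·p+ωn²).
const=1=ωn² → ωn=1, p coeff=4=2ζωn → ζ=2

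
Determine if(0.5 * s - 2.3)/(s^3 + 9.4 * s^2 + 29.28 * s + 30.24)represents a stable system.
Denominator: s^3 + 9.4*s^2 + 29.28*s + 30.24 = (s + 3.6)(s + 2.8)(s + 3). Poles: -2.8, -3, -3.6. All Re(p)<0: Yes (stable)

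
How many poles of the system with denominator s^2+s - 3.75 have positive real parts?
s^2 + s - 3.75 = (s - 1.5)(s + 2.5). Poles: -2.5, 1.5. RHP poles (Re>0): 1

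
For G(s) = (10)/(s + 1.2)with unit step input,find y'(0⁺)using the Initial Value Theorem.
IVT: y'(0⁺) = lim_{s→∞} s²·Y(s) = lim_{s→∞} s·G(s).
deg(num) = 0, deg(den) = 1, relative degree = 1, so s·G(s) → (leading num)/(leading den) = 10/1 = 10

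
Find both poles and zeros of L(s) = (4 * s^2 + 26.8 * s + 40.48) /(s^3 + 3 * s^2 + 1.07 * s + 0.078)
Set denominator = 0: s^3 + 3*s^2 + 1.07*s + 0.078 = (s + 2.6)(s + 0.1)(s + 0.3) = 0 → Poles: -0.1, -0.3, -2.6
Set numerator = 0: 4*s^2 + 26.8*s + 40.48 = 4*(s + 4.4)(s + 2.3) = 0 → Zeros: -2.3, -4.4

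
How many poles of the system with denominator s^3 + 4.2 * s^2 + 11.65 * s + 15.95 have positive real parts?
s^3 + 4.2*s^2 + 11.65*s + 15.95 = (s + 2.2)(s^2 + 2*s + 7.25). Poles: -1 + 2.5j, -1 - 2.5j, -2.2. RHP poles (Re>0): 0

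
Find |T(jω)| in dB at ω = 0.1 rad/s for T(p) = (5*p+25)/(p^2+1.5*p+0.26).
Substitute p = j*0.1: T(j0.1) = 74.4118 - 42.6471j.
|T(j0.1)| = sqrt(Re² + Im²) = 85.77.
20*log₁₀(85.77) = 38.67 dB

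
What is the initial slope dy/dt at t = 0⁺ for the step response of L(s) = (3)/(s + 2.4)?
IVT: y'(0⁺) = lim_{s→∞} s²·Y(s) = lim_{s→∞} s·L(s).
deg(num) = 0, deg(den) = 1, relative degree = 1, so s·L(s) → (leading num)/(leading den) = 3/1 = 3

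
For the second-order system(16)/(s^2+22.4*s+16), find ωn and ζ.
Standard form: ωn²/(s²+2ζωn·s+ωn²).
const=16=ωn² → ωn=4, s coeff=22.4=2ζωn → ζ=2.8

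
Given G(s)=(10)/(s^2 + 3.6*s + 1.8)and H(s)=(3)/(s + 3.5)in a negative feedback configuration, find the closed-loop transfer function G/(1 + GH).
Closed-loop T = G/(1+GH).
Numerator: G_num * H_den = 10*s + 35.
Denominator: G_den * H_den + G_num * H_num = (s^3 + 7.1*s^2 + 14.4*s + 6.3) + (30) = s^3 + 7.1*s^2 + 14.4*s + 36.3.
T(s) = (10*s + 35)/(s^3 + 7.1*s^2 + 14.4*s + 36.3)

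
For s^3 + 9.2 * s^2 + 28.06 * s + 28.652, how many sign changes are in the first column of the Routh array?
Routh array:
s^3: [1, 28.06]; s^2: [9.2, 28.652]; s^1: [24.9457]; s^0: [28.652]
First column: [1, 9.2, 24.9457, 28.652]. Sign changes = 0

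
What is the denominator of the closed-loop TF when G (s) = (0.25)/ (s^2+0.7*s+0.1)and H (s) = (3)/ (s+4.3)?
Characteristic poly = G_den * H_den + G_num * H_num = (s^3 + 5*s^2 + 3.11*s + 0.43) + (0.75) = s^3 + 5*s^2 + 3.11*s + 1.18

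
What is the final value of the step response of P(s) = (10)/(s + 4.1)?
FVT: lim_{t→∞} y(t) = lim_{s→0} s*Y(s) where Y(s) = P(s)/s.
= lim_{s→0} P(s) = P(0) = num(0)/den(0) = 10/4.1 = 2.439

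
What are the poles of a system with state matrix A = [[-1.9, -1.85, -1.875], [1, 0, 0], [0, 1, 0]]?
Eigenvalues solve det(λI - A) = 0.
Characteristic polynomial: λ^3 + 1.9*λ^2 + 1.85*λ + 1.875 = 0.
Factor: (λ + 1.5)(λ^2 + 0.4*λ + 1.25) = 0.
Roots: -0.2 + 1.1j, -0.2 - 1.1j, -1.5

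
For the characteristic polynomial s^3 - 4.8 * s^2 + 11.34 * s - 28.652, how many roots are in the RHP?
s^3 - 4.8*s^2 + 11.34*s - 28.652 = (s - 3.8)(s^2 - s + 7.54). Poles: 0.5 + 2.7j, 0.5 - 2.7j, 3.8. RHP poles (Re>0): 3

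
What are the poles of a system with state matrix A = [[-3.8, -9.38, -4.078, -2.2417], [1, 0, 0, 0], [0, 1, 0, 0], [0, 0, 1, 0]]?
Eigenvalues solve det(λI - A) = 0.
Characteristic polynomial: λ^4 + 3.8*λ^3 + 9.38*λ^2 + 4.078*λ + 2.2417 = 0.
Factor: (λ^2 + 0.4*λ + 0.29)(λ^2 + 3.4*λ + 7.73) = 0.
Roots: -0.2 + 0.5j, -0.2 - 0.5j, -1.7 + 2.2j, -1.7 - 2.2j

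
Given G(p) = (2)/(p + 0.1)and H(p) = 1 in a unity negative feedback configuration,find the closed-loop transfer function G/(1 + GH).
Closed-loop T = G/(1+GH).
Numerator: G_num * H_den = 2.
Denominator: G_den * H_den + G_num * H_num = (p + 0.1) + (2) = p + 2.1.
T(p) = (2)/(p + 2.1)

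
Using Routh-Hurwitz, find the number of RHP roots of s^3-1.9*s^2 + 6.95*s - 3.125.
Routh array:
s^3: [1, 6.95]; s^2: [-1.9, -3.125]; s^1: [5.30526]; s^0: [-3.125]
First column: [1, -1.9, 5.30526, -3.125]. Sign changes = RHP roots = 3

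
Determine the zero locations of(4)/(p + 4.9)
Numerator is a nonzero constant (4) → Zeros: none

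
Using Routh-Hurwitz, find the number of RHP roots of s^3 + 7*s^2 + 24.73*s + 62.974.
Routh array:
s^3: [1, 24.73]; s^2: [7, 62.974]; s^1: [15.7337]; s^0: [62.974]
First column: [1, 7, 15.7337, 62.974]. Sign changes = RHP roots = 0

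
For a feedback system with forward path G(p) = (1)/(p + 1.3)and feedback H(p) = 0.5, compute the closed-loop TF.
Closed-loop T = G/(1+GH).
Numerator: G_num * H_den = 1.
Denominator: G_den * H_den + G_num * H_num = (p + 1.3) + (0.5) = p + 1.8.
T(p) = (1)/(p + 1.8)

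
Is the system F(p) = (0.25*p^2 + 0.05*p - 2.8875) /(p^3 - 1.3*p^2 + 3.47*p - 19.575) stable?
Denominator: p^3 - 1.3*p^2 + 3.47*p - 19.575 = (p - 2.7)(p^2 + 1.4*p + 7.25). Poles: -0.7 + 2.6j, -0.7 - 2.6j, 2.7. All Re(p)<0: No (unstable)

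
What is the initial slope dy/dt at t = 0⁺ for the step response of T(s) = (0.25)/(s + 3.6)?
IVT: y'(0⁺) = lim_{s→∞} s²·Y(s) = lim_{s→∞} s·T(s).
deg(num) = 0, deg(den) = 1, relative degree = 1, so s·T(s) → (leading num)/(leading den) = 0.25/1 = 0.25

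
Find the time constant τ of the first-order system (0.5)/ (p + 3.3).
First-order system: τ = -1/pole. Pole = -3.3. τ = -1/(-3.3) = 0.303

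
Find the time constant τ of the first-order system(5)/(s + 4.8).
First-order system: τ = -1/pole. Pole = -4.8. τ = -1/(-4.8) = 0.2083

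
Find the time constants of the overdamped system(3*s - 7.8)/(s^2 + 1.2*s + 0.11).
Overdamped: real poles at -0.1, -1.1. τ = -1/pole → τ₁ = 10, τ₂ = 0.9091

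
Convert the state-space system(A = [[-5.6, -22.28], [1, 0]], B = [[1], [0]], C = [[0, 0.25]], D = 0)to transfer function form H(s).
H(s) = C(sI - A)⁻¹B + D.
Characteristic polynomial det(sI - A) = s^2 + 5.6*s + 22.28.
Numerator from C·adj(sI-A)·B + D·det(sI-A) = 0.25.
H(s) = (0.25)/(s^2 + 5.6*s + 22.28)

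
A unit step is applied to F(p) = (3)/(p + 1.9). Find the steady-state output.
FVT: lim_{t→∞} y(t) = lim_{p→0} p*Y(p) where Y(p) = F(p)/p.
= lim_{p→0} F(p) = F(0) = num(0)/den(0) = 3/1.9 = 1.579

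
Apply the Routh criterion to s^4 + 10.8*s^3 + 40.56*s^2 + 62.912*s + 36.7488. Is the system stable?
Routh array:
s^4: [1, 40.56, 36.7488]; s^3: [10.8, 62.912]; s^2: [34.7348, 36.7488]; s^1: [51.4858]; s^0: [36.7488]
First column: [1, 10.8, 34.7348, 51.4858, 36.7488]. Sign changes = 0.
Yes, stable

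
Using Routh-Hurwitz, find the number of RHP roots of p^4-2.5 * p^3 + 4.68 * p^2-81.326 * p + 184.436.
Routh array:
p^4: [1, 4.68, 184.436]; p^3: [-2.5, -81.326]; p^2: [-27.8504, 184.436]; p^1: [-97.882]; p^0: [184.436]
First column: [1, -2.5, -27.8504, -97.882, 184.436]. Sign changes = RHP roots = 2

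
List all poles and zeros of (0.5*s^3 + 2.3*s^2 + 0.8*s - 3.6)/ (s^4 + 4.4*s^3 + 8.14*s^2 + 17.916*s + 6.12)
Set denominator = 0: s^4 + 4.4*s^3 + 8.14*s^2 + 17.916*s + 6.12 = (s + 0.4)(s + 3.4)(s^2 + 0.6*s + 4.5) = 0 → Poles: -0.3 + 2.1j, -0.3 - 2.1j, -0.4, -3.4
Set numerator = 0: 0.5*s^3 + 2.3*s^2 + 0.8*s - 3.6 = 0.5*(s + 3.6)(s - 1)(s + 2) = 0 → Zeros: -2, -3.6, 1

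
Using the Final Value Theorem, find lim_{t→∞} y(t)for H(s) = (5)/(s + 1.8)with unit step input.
FVT: lim_{t→∞} y(t) = lim_{s→0} s*Y(s) where Y(s) = H(s)/s.
= lim_{s→0} H(s) = H(0) = num(0)/den(0) = 5/1.8 = 2.778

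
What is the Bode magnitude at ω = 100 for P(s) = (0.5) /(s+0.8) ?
Substitute s = j*100: P(j100) = 3.99974e-05 - 0.00499968j.
|P(j100)| = sqrt(Re² + Im²) = 0.005.
20*log₁₀(0.005) = -46.02 dB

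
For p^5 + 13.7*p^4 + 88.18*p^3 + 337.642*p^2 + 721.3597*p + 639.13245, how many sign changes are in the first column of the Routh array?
Routh array:
p^5: [1, 88.18, 721.3597]; p^4: [13.7, 337.642, 639.13245]; p^3: [63.5346, 674.708]; p^2: [192.154, 639.13245]; p^1: [463.383]; p^0: [639.13245]
First column: [1, 13.7, 63.5346, 192.154, 463.383, 639.13245]. Sign changes = 0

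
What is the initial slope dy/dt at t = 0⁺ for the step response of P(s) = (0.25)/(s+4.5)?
IVT: y'(0⁺) = lim_{s→∞} s²·Y(s) = lim_{s→∞} s·P(s).
deg(num) = 0, deg(den) = 1, relative degree = 1, so s·P(s) → (leading num)/(leading den) = 0.25/1 = 0.25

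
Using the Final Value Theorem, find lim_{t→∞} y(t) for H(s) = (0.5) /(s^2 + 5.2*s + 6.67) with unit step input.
FVT: lim_{t→∞} y(t) = lim_{s→0} s*Y(s) where Y(s) = H(s)/s.
= lim_{s→0} H(s) = H(0) = num(0)/den(0) = 0.5/6.67 = 0.07496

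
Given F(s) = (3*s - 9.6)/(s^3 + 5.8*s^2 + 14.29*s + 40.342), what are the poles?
Set denominator = 0: s^3 + 5.8*s^2 + 14.29*s + 40.342 = (s + 4.6)(s^2 + 1.2*s + 8.77) = 0 → Poles: -0.6 + 2.9j, -0.6 - 2.9j, -4.6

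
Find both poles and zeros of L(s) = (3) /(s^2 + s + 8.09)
Set denominator = 0: s^2 + s + 8.09 = 0 → Poles: -0.5 + 2.8j, -0.5 - 2.8j
Numerator is a nonzero constant (3) → Zeros: none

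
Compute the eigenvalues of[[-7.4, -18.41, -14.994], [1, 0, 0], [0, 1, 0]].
Eigenvalues solve det(λI - A) = 0.
Characteristic polynomial: λ^3 + 7.4*λ^2 + 18.41*λ + 14.994 = 0.
Factor: (λ + 1.8)(λ^2 + 5.6*λ + 8.33) = 0.
Roots: -1.8, -2.8 + 0.7j, -2.8 - 0.7j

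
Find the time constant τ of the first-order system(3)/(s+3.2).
First-order system: τ = -1/pole. Pole = -3.2. τ = -1/(-3.2) = 0.3125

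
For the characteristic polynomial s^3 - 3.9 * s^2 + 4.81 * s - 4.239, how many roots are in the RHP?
s^3 - 3.9*s^2 + 4.81*s - 4.239 = (s - 2.7)(s^2 - 1.2*s + 1.57). Poles: 0.6 + 1.1j, 0.6 - 1.1j, 2.7. RHP poles (Re>0): 3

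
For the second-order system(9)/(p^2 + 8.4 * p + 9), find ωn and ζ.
Standard form: ωn²/(p²+2ζωn·p+ωn²).
const=9=ωn² → ωn=3, p coeff=8.4=2ζωn → ζ=1.4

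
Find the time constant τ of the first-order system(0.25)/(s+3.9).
First-order system: τ = -1/pole. Pole = -3.9. τ = -1/(-3.9) = 0.2564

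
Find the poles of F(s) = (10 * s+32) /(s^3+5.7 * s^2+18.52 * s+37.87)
Set denominator = 0: s^3 + 5.7*s^2 + 18.52*s + 37.87 = (s + 3.5)(s^2 + 2.2*s + 10.82) = 0 → Poles: -1.1 + 3.1j, -1.1 - 3.1j, -3.5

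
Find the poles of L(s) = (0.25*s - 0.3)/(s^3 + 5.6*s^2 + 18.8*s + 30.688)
Set denominator = 0: s^3 + 5.6*s^2 + 18.8*s + 30.688 = (s + 2.8)(s^2 + 2.8*s + 10.96) = 0 → Poles: -1.4 + 3j, -1.4 - 3j, -2.8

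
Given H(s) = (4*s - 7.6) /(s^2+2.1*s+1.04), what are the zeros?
Set numerator = 0: 4*s - 7.6 = 0 → Zeros: 1.9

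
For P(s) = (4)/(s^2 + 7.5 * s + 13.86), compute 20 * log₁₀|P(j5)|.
Substitute s = j*5: P(j5) = -0.0291175 - 0.0980168j.
|P(j5)| = sqrt(Re² + Im²) = 0.1023.
20*log₁₀(0.1023) = -19.81 dB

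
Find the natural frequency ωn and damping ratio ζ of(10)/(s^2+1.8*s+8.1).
Underdamped: complex pole -0.9 + 2.7j. ωn = |pole| = 2.846, ζ = -Re(pole)/ωn = 0.3162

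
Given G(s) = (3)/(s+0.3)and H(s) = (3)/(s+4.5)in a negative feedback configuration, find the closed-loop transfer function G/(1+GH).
Closed-loop T = G/(1+GH).
Numerator: G_num * H_den = 3*s + 13.5.
Denominator: G_den * H_den + G_num * H_num = (s^2 + 4.8*s + 1.35) + (9) = s^2 + 4.8*s + 10.35.
T(s) = (3*s + 13.5)/(s^2 + 4.8*s + 10.35)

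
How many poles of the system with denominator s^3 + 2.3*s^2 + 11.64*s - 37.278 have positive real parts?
s^3 + 2.3*s^2 + 11.64*s - 37.278 = (s - 1.9)(s^2 + 4.2*s + 19.62). Poles: -2.1 + 3.9j, -2.1 - 3.9j, 1.9. RHP poles (Re>0): 1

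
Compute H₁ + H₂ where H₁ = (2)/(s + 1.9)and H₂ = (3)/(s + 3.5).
Parallel: H = H₁ + H₂ = (n₁·d₂ + n₂·d₁)/(d₁·d₂).
n₁·d₂ = 2*s + 7. n₂·d₁ = 3*s + 5.7. Sum = 5*s + 12.7. d₁·d₂ = s^2 + 5.4*s + 6.65.
H(s) = (5*s + 12.7)/(s^2 + 5.4*s + 6.65)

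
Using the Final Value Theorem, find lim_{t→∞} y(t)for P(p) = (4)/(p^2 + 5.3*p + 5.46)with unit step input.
FVT: lim_{t→∞} y(t) = lim_{p→0} p*Y(p) where Y(p) = P(p)/p.
= lim_{p→0} P(p) = P(0) = num(0)/den(0) = 4/5.46 = 0.7326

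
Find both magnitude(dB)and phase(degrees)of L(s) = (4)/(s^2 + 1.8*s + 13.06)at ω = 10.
Substitute s = j*10: L(j10) = -0.0441176 - 0.00913408j.
|L| = 20*log₁₀(sqrt(Re²+Im²)) = -26.93 dB.
∠L = atan2(Im, Re) = -168.30°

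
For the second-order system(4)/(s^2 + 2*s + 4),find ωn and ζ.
Standard form: ωn²/(s²+2ζωn·s+ωn²).
const=4=ωn² → ωn=2, s coeff=2=2ζωn → ζ=0.5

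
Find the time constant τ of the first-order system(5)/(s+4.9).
First-order system: τ = -1/pole. Pole = -4.9. τ = -1/(-4.9) = 0.2041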